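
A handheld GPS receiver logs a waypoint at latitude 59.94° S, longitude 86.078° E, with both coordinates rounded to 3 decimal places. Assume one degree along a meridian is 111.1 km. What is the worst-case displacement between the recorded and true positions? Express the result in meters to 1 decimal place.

Rounding to 3 decimal places leaves each coordinate within ±0.0005° of the true value.
N–S: 0.0005° × 111100 m/° = 55.55 m.
E–W at 59.94°: 0.0005° × 111100 × cos 59.94° = 0.0005 × 111100 × 0.5009 ≈ 27.8254 m.
Worst case both components are at the extreme and orthogonal: √(55.55² + 27.8254²) ≈ 62.1293 m.

62.1 meters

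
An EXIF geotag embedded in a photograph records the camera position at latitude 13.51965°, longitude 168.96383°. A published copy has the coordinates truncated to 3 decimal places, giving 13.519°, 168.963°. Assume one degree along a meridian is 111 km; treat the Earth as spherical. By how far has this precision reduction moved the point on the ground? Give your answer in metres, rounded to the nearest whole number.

The latitude changed by +0.00065° and the longitude by +0.00083°.
North–south shift: 0.00065 × 111000 = 72.15 m.
E–W at 13.519°: 0.00083° × 111000 × cos 13.519° = 0.00083 × 111000 × 0.9723 ≈ 89.5773 m.
Combined displacement = (72.15² + 89.5773²)^½ ≈ 115.021 m.

115 metres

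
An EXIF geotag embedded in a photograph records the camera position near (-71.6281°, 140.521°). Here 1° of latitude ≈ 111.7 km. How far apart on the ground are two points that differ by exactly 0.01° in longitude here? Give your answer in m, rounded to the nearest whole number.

352 m

0.01° of longitude at 71.6281° is 0.01 × 111700 × cos 71.6281° ≈ 0.01 × 35206 = 352.06 m.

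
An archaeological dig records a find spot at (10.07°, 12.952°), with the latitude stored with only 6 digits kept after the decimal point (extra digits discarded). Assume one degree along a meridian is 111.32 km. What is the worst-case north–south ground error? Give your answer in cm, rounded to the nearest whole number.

11 cm

Truncating at 6 decimal places can drop up to a full unit in the last place, so the latitude may be off by as much as 1e-06°.
Along the meridian that is 1e-06° × 111320 m/° = 0.11132 m.
That is 0.11132 m = 11.132 cm.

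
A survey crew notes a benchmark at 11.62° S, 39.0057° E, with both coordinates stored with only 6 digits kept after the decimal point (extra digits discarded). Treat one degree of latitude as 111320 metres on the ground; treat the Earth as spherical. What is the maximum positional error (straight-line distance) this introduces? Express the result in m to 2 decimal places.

0.16 m

Truncating at 6 decimal places can drop up to a full unit in the last place, so each coordinate may be off by as much as 1e-06°.
Latitude error → 1e-06 × 111320 = 0.11132 m along the meridian.
E–W at 11.62°: 1e-06° × 111320 × cos 11.62° = 1e-06 × 111320 × 0.9795 ≈ 0.109038 m.
The two errors are perpendicular, so the maximum displacement is √(0.11132² + 0.109038²) ≈ 0.155825 m.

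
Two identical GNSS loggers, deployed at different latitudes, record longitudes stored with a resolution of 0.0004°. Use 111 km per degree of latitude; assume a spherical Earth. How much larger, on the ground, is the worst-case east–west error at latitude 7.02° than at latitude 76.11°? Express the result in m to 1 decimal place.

16.7 m

With a 0.0004° grid the true value lies within half a step, ±0.0004°/2 = ±0.0002°, of the stored one.
Error at 7.02° = 0.0002° × 111000 × cos 7.02° ≈ 22.2 × 0.9925 = 22.034 m.
At 76.11°: 0.0002° × 111000 × cos 76.11° = 0.0002 × 111000 × 0.2401 ≈ 5.3293 m.
So the lower-latitude error exceeds the higher by 22.034 − 5.3293 = 16.704 m.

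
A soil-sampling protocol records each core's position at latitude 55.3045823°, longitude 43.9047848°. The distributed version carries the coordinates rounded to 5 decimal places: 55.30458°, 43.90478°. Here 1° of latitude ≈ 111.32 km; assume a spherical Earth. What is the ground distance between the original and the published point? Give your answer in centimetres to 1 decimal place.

The latitude changed by +0.0000023° and the longitude by +0.0000048°.
North–south shift: 0.0000023 × 111320 = 0.256036 m.
East–west at this latitude: 0.0000048° × 111320 × cos 55.3046° ≈ 0.0000048 × 63364.9 = 0.304151 m.
Distance: √(0.256036² + 0.304151²) ≈ 0.397571 m.
That is 0.397571 m = 39.757 cm.

39.8 centimetres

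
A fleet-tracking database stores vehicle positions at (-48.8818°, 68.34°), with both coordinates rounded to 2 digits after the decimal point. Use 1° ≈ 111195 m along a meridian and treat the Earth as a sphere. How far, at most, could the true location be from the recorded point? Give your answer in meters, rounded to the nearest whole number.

Rounding to 2 decimal places leaves each coordinate within ±0.005° of the true value.
N–S: 0.005° × 111195 m/° = 555.975 m.
Longitude error → 0.005 × 111195 × cos 48.8818° = 0.005 × 111195 × 0.6576 ≈ 365.617 m.
Worst case both components are at the extreme and orthogonal: √(555.975² + 365.617²) ≈ 665.42 m.

665 meters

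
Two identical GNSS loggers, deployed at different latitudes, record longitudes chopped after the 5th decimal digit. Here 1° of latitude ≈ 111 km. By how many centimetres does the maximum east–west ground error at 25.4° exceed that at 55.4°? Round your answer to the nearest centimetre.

37 centimetres

Truncating at 5 decimal places can drop up to a full unit in the last place, so the longitude may be off by as much as 1e-05°.
At 25.4°: 1e-05° × 111000 × cos 25.4° = 1e-05 × 111000 × 0.9033 ≈ 1.0027 m.
At 55.4°: 1e-05° × 111000 × cos 55.4° = 1e-05 × 111000 × 0.5678 ≈ 0.63031 m.
So the lower-latitude error exceeds the higher by 1.0027 − 0.63031 = 0.3724 m.
That is 0.372396 m = 37.24 cm.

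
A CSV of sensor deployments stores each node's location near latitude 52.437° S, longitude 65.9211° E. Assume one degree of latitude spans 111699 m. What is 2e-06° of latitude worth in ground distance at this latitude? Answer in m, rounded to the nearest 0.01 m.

0.22 m

Along a meridian 2e-06° is 2e-06 × 111699 = 0.223398 m.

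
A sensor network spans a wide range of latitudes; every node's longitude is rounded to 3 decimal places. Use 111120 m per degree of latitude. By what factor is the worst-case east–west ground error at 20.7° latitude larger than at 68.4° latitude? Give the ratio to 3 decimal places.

2.541

Rounding to 3 decimal places leaves the longitude within ±0.0005° of the true value.
Error at 20.7° = 0.0005° × 111120 × cos 20.7° ≈ 55.56 × 0.9354 = 51.973 m.
At 68.4°: 0.0005° × 111120 × cos 68.4° = 0.0005 × 111120 × 0.3681 ≈ 20.453 m.
Ratio: 51.973 / 20.453 = cos 20.7° / cos 68.4° ≈ 2.5411.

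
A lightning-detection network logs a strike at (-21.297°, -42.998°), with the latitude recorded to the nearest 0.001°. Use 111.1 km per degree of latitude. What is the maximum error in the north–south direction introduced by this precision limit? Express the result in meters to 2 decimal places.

55.55 meters

Rounding to 3 decimal places leaves the latitude within ±0.0005° of the true value.
So the N–S error is at most 0.0005 × 111100 = 55.55 m.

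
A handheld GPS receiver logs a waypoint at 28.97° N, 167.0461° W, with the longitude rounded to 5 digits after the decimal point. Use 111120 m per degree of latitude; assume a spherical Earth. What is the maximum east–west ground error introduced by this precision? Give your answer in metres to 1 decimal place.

0.5 metres

Rounding to 5 decimal places leaves the longitude within ±5e-06° of the true value.
At latitude 28.97° a degree of longitude spans 111120 m × cos 28.97° = 111120 × 0.8749 ≈ 97215.9 m.
So at most 5e-06° × 97215.9 ≈ 0.48608 m east–west.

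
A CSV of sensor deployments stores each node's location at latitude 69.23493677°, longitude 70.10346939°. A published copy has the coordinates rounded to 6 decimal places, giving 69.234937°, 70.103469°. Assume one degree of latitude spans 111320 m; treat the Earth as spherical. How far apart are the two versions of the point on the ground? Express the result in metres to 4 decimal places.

The latitude changed by -0.00000023° and the longitude by +0.00000039°.
North–south shift: -0.00000023 × 111320 = -0.0256036 m.
East–west at this latitude: 0.00000039° × 111320 × cos 69.2349° ≈ 0.00000039 × 39467 = 0.0153921 m.
Combined displacement = (0.0256036² + 0.0153921²)^½ ≈ 0.0298741 m.

0.0299 metres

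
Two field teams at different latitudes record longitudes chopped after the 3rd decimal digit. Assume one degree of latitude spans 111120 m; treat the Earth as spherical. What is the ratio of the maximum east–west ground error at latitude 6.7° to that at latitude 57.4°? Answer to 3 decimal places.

Truncating at 3 decimal places can drop up to a full unit in the last place, so the longitude may be off by as much as 0.001°.
Error at 6.7° = 0.001° × 111120 × cos 6.7° ≈ 111.12 × 0.9932 = 110.36 m.
Error at 57.4° = 0.001° × 111120 × cos 57.4° ≈ 111.12 × 0.5388 = 59.868 m.
The ratio reduces to cos 6.7° / cos 57.4° = 0.9932/0.5388 ≈ 1.8434.

1.843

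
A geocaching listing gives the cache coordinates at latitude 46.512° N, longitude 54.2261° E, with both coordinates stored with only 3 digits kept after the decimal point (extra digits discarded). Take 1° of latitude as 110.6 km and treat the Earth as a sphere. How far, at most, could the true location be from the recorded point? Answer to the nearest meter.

Truncating at 3 decimal places can drop up to a full unit in the last place, so each coordinate may be off by as much as 0.001°.
N–S: 0.001° × 110600 m/° = 110.6 m.
Longitude error → 0.001 × 110600 × cos 46.512° = 0.001 × 110600 × 0.6882 ≈ 76.1152 m.
Worst case both components are at the extreme and orthogonal: √(110.6² + 76.1152²) ≈ 134.261 m.

134 meters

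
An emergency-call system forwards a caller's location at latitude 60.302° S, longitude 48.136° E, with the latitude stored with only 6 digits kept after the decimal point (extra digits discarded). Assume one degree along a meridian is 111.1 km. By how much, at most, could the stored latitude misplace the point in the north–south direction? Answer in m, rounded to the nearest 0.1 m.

Truncating at 6 decimal places can drop up to a full unit in the last place, so the latitude may be off by as much as 1e-06°.
So the N–S error is at most 1e-06 × 111100 = 0.1111 m.

0.1 m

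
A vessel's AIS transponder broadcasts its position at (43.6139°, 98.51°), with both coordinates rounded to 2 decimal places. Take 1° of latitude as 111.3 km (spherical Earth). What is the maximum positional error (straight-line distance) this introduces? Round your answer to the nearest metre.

Rounding to 2 decimal places leaves each coordinate within ±0.005° of the true value.
North–south component: 0.005° × 111300 = 556.5 m.
Longitude error → 0.005 × 111300 × cos 43.6139° = 0.005 × 111300 × 0.7240 ≈ 402.909 m.
The two errors are perpendicular, so the maximum displacement is √(556.5² + 402.909²) ≈ 687.043 m.

687 metres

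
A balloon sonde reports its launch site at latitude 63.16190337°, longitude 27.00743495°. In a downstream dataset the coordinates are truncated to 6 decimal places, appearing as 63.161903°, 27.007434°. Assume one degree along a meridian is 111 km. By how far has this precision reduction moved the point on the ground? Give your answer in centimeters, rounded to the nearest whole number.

The latitude changed by +0.00000037° and the longitude by +0.00000095°.
N–S: 0.00000037° × 111000 m/° = 0.04107 m.
E–W at 63.1619°: 0.00000095° × 111000 × cos 63.1619° = 0.00000095 × 111000 × 0.4515 ≈ 0.0476076 m.
Distance: √(0.04107² + 0.0476076²) ≈ 0.0628747 m.
That is 0.0628747 m = 6.2875 cm.

6 centimeters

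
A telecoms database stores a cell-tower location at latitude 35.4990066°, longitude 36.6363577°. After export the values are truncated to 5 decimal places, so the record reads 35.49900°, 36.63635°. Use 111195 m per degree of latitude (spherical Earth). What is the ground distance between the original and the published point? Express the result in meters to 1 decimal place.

Δlat = 35.4990066 − 35.49900 = +0.0000066°; Δlon = 36.6363577 − 36.63635 = +0.0000077°.
North–south shift: 0.0000066 × 111195 = 0.733887 m.
E–W at 35.499°: 0.0000077° × 111195 × cos 35.499° = 0.0000077 × 111195 × 0.8141 ≈ 0.697056 m.
Distance: √(0.733887² + 0.697056²) ≈ 1.01216 m.

1.0 meters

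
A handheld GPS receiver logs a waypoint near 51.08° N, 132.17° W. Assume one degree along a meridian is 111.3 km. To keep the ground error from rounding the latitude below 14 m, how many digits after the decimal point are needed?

One degree of latitude covers 111300 m.
N decimal places → at most half a unit in the last place, 0.5 × 10⁻ᴺ° = 111300/2 × 10⁻ᴺ m.
Setting 55650 × 10⁻ᴺ ≤ 14 gives 10ᴺ ≥ 3975, i.e. N ≥ 3.60.
N = 3 would give 55.6 m (too coarse); N = 4 gives 5.57 m ≤ 14 m.

4 decimal places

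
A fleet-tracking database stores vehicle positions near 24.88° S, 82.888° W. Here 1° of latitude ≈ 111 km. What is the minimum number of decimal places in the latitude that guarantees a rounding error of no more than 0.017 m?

One degree of latitude covers 111000 m.
Rounding to N decimal places gives at most 0.5 × 10⁻ᴺ degrees of error, i.e. 0.5 × 10⁻ᴺ × 111000 m.
Need 0.5 × 111000 × 10⁻ᴺ ≤ 0.017 → 10⁻ᴺ ≤ 3.063e-07, so N ≥ 6.51.
N = 6 would give 0.0555 m (too coarse); N = 7 gives 0.00555 m ≤ 0.017 m.

7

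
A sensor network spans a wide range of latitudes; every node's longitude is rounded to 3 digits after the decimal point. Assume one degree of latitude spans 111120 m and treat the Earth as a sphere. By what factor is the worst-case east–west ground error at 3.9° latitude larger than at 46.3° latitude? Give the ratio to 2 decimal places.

1.44

Rounding to 3 decimal places leaves the longitude within ±0.0005° of the true value.
At 3.9°: 0.0005° × 111120 × cos 3.9° = 0.0005 × 111120 × 0.9977 ≈ 55.431 m.
Error at 46.3° = 0.0005° × 111120 × cos 46.3° ≈ 55.56 × 0.6909 = 38.385 m.
Ratio: 55.431 / 38.385 = cos 3.9° / cos 46.3° ≈ 1.4441.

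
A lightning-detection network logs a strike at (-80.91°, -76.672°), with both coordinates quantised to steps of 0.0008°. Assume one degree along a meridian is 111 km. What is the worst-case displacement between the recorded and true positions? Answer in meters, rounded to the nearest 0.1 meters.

With a 0.0008° grid the true value lies within half a step, ±0.0008°/2 = ±0.0004°, of the stored one.
North–south component: 0.0004° × 111000 = 44.4 m.
Longitude error → 0.0004 × 111000 × cos 80.91° = 0.0004 × 111000 × 0.1580 ≈ 7.01457 m.
Worst case both components are at the extreme and orthogonal: √(44.4² + 7.01457²) ≈ 44.9507 m.

45.0 meters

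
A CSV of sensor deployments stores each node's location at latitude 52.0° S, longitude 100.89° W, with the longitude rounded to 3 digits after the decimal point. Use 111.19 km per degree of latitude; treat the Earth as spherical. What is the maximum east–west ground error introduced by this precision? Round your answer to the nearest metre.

34 metres

Rounding to 3 decimal places leaves the longitude within ±0.0005° of the true value.
At latitude 52° a degree of longitude spans 111190 m × cos 52° = 111190 × 0.6157 ≈ 68455.4 m.
East–west error: 0.0005° × 68455.4 m/° ≈ 34.2277 m.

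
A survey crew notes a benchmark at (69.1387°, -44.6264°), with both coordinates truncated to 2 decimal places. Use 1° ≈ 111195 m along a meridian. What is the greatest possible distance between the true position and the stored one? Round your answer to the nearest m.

Truncating at 2 decimal places can drop up to a full unit in the last place, so each coordinate may be off by as much as 0.01°.
North–south component: 0.01° × 111195 = 1111.95 m.
Longitude error → 0.01 × 111195 × cos 69.1387° = 0.01 × 111195 × 0.3561 ≈ 395.973 m.
Worst case both components are at the extreme and orthogonal: √(1111.95² + 395.973²) ≈ 1180.35 m.

1180 m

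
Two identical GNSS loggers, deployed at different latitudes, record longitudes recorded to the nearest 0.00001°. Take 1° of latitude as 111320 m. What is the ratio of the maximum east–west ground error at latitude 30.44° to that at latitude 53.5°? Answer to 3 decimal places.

1.449

Rounding to 5 decimal places leaves the longitude within ±5e-06° of the true value.
At 30.44°: 5e-06° × 111320 × cos 30.44° = 5e-06 × 111320 × 0.8622 ≈ 0.47988 m.
At 53.5°: 5e-06° × 111320 × cos 53.5° = 5e-06 × 111320 × 0.5948 ≈ 0.33108 m.
The ratio reduces to cos 30.44° / cos 53.5° = 0.8622/0.5948 ≈ 1.4494.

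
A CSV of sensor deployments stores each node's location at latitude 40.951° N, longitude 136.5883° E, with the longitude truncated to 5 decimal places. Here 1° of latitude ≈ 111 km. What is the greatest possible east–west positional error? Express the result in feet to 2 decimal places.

Truncating at 5 decimal places can drop up to a full unit in the last place, so the longitude may be off by as much as 1e-05°.
At latitude 40.951° a degree of longitude spans 111000 m × cos 40.951° = 111000 × 0.7553 ≈ 83835 m.
Maximum E–W displacement: 1e-05 × 83835 = 0.83835 m.
Converting: 0.83835 m × 3.2808 ft/m ≈ 2.7505 ft.

2.75 feet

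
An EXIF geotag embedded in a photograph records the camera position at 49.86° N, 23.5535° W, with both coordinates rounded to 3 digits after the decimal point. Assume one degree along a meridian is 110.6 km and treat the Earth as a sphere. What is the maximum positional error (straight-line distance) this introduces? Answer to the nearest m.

Rounding to 3 decimal places leaves each coordinate within ±0.0005° of the true value.
North–south component: 0.0005° × 110600 = 55.3 m.
Longitude error → 0.0005 × 110600 × cos 49.86° = 0.0005 × 110600 × 0.6447 ≈ 35.6496 m.
The two errors are perpendicular, so the maximum displacement is √(55.3² + 35.6496²) ≈ 65.795 m.

66 m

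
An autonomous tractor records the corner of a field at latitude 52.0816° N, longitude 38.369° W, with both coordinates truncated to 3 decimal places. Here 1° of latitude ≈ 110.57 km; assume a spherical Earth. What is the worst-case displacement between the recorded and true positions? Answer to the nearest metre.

130 metres

Truncating at 3 decimal places can drop up to a full unit in the last place, so each coordinate may be off by as much as 0.001°.
Latitude error → 0.001 × 110570 = 110.57 m along the meridian.
East–west component at 52.0816°: 0.001° × 110570 × cos 52.0816° ≈ 0.001 × 67949.5 ≈ 67.9495 m.
The two errors are perpendicular, so the maximum displacement is √(110.57² + 67.9495²) ≈ 129.78 m.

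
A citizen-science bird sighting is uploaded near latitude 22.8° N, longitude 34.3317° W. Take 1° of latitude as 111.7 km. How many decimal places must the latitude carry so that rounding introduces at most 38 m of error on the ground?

One degree of latitude covers 111700 m.
N decimal places → at most half a unit in the last place, 0.5 × 10⁻ᴺ° = 111700/2 × 10⁻ᴺ m.
Setting 55850 × 10⁻ᴺ ≤ 38 gives 10ᴺ ≥ 1470, i.e. N ≥ 3.17.
At 3 places the error can reach 55.9 m, but 4 places keeps it to 5.58 m.

4 decimal places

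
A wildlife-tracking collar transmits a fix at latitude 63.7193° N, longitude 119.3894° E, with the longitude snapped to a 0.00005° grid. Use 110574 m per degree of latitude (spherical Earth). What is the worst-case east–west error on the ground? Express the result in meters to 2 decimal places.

With a 0.00005° grid the true value lies within half a step, ±0.00005°/2 = ±2.5e-05°, of the stored one.
Parallels shrink by cos φ, so at 63.7193° a degree of longitude is 110574 × 0.4428 ≈ 48958.8 m.
East–west error: 2.5e-05° × 48958.8 m/° ≈ 1.22397 m.

1.22 meters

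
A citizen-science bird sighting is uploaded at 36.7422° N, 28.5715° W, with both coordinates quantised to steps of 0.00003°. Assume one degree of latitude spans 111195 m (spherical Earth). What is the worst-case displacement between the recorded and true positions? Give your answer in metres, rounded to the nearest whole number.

2 metres

With a 0.00003° grid the true value lies within half a step, ±0.00003°/2 = ±1.5e-05°, of the stored one.
N–S: 1.5e-05° × 111195 m/° = 1.66793 m.
Longitude error → 1.5e-05 × 111195 × cos 36.7422° = 1.5e-05 × 111195 × 0.8013 ≈ 1.33657 m.
Worst case both components are at the extreme and orthogonal: √(1.66793² + 1.33657²) ≈ 2.13738 m.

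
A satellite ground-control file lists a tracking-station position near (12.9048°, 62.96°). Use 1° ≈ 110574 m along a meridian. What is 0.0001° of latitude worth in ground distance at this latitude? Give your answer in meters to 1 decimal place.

11.1 meters

Along a meridian 0.0001° is 0.0001 × 110574 = 11.0574 m.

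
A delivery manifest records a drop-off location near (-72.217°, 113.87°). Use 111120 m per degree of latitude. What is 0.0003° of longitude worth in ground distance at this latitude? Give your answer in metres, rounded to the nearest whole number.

10 metres

At 72.217° a degree of longitude is 111120 × cos 72.217° ≈ 33937.5 m, so 0.0003° corresponds to 10.1812 m.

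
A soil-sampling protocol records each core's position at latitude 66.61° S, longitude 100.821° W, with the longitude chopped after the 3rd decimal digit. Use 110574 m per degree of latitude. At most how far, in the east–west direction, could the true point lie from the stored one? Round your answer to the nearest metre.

Truncating at 3 decimal places can drop up to a full unit in the last place, so the longitude may be off by as much as 0.001°.
Parallels shrink by cos φ, so at 66.61° a degree of longitude is 110574 × 0.3970 ≈ 43896.5 m.
East–west error: 0.001° × 43896.5 m/° ≈ 43.8965 m.

44 metres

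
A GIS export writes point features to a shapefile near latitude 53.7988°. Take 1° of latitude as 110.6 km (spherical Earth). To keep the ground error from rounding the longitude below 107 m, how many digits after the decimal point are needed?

At 53.7988° one degree of longitude covers 110600 × cos 53.7988° ≈ 110600 × 0.5906 ≈ 65322.9 m.
Rounding to N decimal places gives at most 0.5 × 10⁻ᴺ degrees of error, i.e. 0.5 × 10⁻ᴺ × 65322.9 m.
Need 0.5 × 65322.9 × 10⁻ᴺ ≤ 107 → 10⁻ᴺ ≤ 3.276e-03, so N ≥ 2.48.
So 3 decimal places suffice (32.7 m); 2 would allow up to 327 m.

3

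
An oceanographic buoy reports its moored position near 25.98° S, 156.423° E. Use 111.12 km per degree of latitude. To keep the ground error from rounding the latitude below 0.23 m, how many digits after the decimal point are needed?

One degree of latitude covers 111120 m.
N decimal places → at most half a unit in the last place, 0.5 × 10⁻ᴺ° = 111120/2 × 10⁻ᴺ m.
Setting 55560 × 10⁻ᴺ ≤ 0.23 gives 10ᴺ ≥ 2.416e+05, i.e. N ≥ 5.38.
So 6 decimal places suffice (0.0556 m); 5 would allow up to 0.556 m.

6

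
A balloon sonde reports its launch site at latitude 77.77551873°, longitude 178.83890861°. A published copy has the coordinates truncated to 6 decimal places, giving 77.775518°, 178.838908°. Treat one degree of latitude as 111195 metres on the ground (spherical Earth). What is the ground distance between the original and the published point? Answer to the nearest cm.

8 cm

The latitude changed by +0.00000073° and the longitude by +0.00000061°.
N–S: 0.00000073° × 111195 m/° = 0.0811723 m.
E–W at 77.7755°: 0.00000061° × 111195 × cos 77.7755° = 0.00000061 × 111195 × 0.2117 ≈ 0.0143623 m.
Distance: √(0.0811723² + 0.0143623²) ≈ 0.0824332 m.
That is 0.0824332 m = 8.2433 cm.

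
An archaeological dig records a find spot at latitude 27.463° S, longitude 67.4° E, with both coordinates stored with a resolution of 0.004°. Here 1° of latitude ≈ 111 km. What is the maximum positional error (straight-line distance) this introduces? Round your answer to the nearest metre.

297 metres

With a 0.004° grid the true value lies within half a step, ±0.004°/2 = ±0.002°, of the stored one.
North–south component: 0.002° × 111000 = 222 m.
Longitude error → 0.002 × 111000 × cos 27.463° = 0.002 × 111000 × 0.8873 ≈ 196.983 m.
Combining orthogonally: (222² + 196.983²)^½ ≈ 296.793 m.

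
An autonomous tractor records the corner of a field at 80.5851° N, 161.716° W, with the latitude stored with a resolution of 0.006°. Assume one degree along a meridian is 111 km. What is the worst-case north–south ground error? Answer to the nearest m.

333 m

With a 0.006° grid the true value lies within half a step, ±0.006°/2 = ±0.003°, of the stored one.
Along the meridian that is 0.003° × 111000 m/° = 333 m.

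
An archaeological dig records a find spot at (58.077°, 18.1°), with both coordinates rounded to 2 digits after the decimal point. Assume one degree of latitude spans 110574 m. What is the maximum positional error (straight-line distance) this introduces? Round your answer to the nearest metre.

Rounding to 2 decimal places leaves each coordinate within ±0.005° of the true value.
N–S: 0.005° × 110574 m/° = 552.87 m.
E–W at 58.077°: 0.005° × 110574 × cos 58.077° = 0.005 × 110574 × 0.5288 ≈ 292.346 m.
Worst case both components are at the extreme and orthogonal: √(552.87² + 292.346²) ≈ 625.405 m.

625 metres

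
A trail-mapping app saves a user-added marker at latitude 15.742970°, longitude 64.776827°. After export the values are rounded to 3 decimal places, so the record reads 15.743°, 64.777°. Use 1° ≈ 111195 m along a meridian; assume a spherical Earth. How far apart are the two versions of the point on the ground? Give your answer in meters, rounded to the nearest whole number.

19 meters

Δlat = 15.742970 − 15.743 = -0.000030°; Δlon = 64.776827 − 64.777 = -0.000173°.
North–south shift: -0.000030 × 111195 = -3.33585 m.
E–W at 15.743°: -0.000173° × 111195 × cos 15.743° = -0.000173 × 111195 × 0.9625 ≈ -18.5151 m.
Distance: √(3.33585² + 18.5151²) ≈ 18.8132 m.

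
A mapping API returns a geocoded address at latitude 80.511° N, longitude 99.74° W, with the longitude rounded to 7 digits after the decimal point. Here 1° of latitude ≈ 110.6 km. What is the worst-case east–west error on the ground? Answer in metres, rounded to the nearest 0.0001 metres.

0.0009 metres

Rounding to 7 decimal places leaves the longitude within ±5e-08° of the true value.
Parallels shrink by cos φ, so at 80.511° a degree of longitude is 110600 × 0.1649 ≈ 18233.3 m.
So at most 5e-08° × 18233.3 ≈ 0.000911666 m east–west.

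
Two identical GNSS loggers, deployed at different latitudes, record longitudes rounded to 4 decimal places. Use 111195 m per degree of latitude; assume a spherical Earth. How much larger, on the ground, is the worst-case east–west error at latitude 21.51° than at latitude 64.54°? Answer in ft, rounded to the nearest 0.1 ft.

9.1 ft

Rounding to 4 decimal places leaves the longitude within ±5e-05° of the true value.
At 21.51°: 5e-05° × 111195 × cos 21.51° = 5e-05 × 111195 × 0.9304 ≈ 5.1725 m.
At 64.54°: 5e-05° × 111195 × cos 64.54° = 5e-05 × 111195 × 0.4299 ≈ 2.39 m.
So the lower-latitude error exceeds the higher by 5.1725 − 2.39 = 2.7825 m.
In feet: 2.7825 m ÷ 0.3048 ≈ 9.1289 ft.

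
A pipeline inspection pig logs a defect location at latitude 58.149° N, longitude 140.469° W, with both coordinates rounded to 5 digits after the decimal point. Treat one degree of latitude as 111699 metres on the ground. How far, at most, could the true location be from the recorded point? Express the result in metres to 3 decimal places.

Rounding to 5 decimal places leaves each coordinate within ±5e-06° of the true value.
Latitude error → 5e-06 × 111699 = 0.558495 m along the meridian.
East–west component at 58.149°: 5e-06° × 111699 × cos 58.149° ≈ 5e-06 × 58944.9 ≈ 0.294725 m.
The two errors are perpendicular, so the maximum displacement is √(0.558495² + 0.294725²) ≈ 0.63149 m.

0.631 metres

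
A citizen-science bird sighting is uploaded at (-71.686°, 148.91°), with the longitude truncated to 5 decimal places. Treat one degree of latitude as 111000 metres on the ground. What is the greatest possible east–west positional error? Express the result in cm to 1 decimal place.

34.9 cm

Truncating at 5 decimal places can drop up to a full unit in the last place, so the longitude may be off by as much as 1e-05°.
At latitude 71.686° a degree of longitude spans 111000 m × cos 71.686° = 111000 × 0.3142 ≈ 34878.9 m.
Maximum E–W displacement: 1e-05 × 34878.9 = 0.348789 m.
That is 0.348789 m = 34.879 cm.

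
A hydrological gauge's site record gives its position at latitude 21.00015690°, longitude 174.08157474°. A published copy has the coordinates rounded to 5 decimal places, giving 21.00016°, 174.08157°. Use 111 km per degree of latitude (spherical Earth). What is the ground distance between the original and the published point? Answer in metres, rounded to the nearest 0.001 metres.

0.600 metres

Δlat = 21.00015690 − 21.00016 = -0.00000310°; Δlon = 174.08157474 − 174.08157 = +0.00000474°.
N–S: -0.00000310° × 111000 m/° = -0.3441 m.
East–west at this latitude: 0.00000474° × 111000 × cos 21.0002° ≈ 0.00000474 × 103627 = 0.491193 m.
Combined displacement = (0.3441² + 0.491193²)^½ ≈ 0.59973 m.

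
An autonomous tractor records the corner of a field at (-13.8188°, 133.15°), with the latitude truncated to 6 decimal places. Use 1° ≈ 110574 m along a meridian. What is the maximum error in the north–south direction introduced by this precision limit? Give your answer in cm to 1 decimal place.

Truncating at 6 decimal places can drop up to a full unit in the last place, so the latitude may be off by as much as 1e-06°.
North–south distance: 1e-06° × 110574 m/° = 0.110574 m.
That is 0.110574 m = 11.057 cm.

11.1 cm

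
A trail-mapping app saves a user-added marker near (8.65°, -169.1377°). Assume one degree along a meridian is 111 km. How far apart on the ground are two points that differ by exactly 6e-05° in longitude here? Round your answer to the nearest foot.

One degree of longitude here spans 111000 × cos 8.65° = 111000 × 0.9886 ≈ 109737 m; 6e-05° of that is 6.58425 m.
Converting: 6.58425 m × 3.2808 ft/m ≈ 21.602 ft.

22 feet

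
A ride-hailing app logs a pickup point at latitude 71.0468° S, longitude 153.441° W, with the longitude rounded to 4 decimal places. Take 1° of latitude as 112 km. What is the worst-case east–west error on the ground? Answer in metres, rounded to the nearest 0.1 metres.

1.8 metres

Rounding to 4 decimal places leaves the longitude within ±5e-05° of the true value.
One degree of longitude at 71.0468° is 112000 × cos 71.0468° ≈ 112000 × 0.3248 = 36377.1 m.
Maximum E–W displacement: 5e-05 × 36377.1 = 1.81886 m.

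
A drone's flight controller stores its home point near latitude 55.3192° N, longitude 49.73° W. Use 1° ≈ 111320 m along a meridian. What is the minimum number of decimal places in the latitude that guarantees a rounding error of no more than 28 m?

4

One degree of latitude covers 111320 m.
With N decimal places the half-ulp bound is 0.5·10⁻ᴺ°, or 0.5·10⁻ᴺ × 111320 m on the ground.
Need 0.5 × 111320 × 10⁻ᴺ ≤ 28 → 10⁻ᴺ ≤ 5.031e-04, so N ≥ 3.30.
N = 3 would give 55.7 m (too coarse); N = 4 gives 5.57 m ≤ 28 m.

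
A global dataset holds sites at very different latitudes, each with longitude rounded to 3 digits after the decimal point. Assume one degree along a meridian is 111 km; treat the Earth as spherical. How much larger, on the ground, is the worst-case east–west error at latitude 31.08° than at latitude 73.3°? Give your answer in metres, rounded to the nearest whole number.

32 metres

Rounding to 3 decimal places leaves the longitude within ±0.0005° of the true value.
Error at 31.08° = 0.0005° × 111000 × cos 31.08° ≈ 55.5 × 0.8564 = 47.533 m.
Error at 73.3° = 0.0005° × 111000 × cos 73.3° ≈ 55.5 × 0.2874 = 15.949 m.
Difference: 47.533 − 15.949 = 31.584 m.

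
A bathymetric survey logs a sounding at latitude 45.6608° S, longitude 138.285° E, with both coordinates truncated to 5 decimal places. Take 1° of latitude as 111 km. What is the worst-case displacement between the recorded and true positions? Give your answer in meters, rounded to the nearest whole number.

Truncating at 5 decimal places can drop up to a full unit in the last place, so each coordinate may be off by as much as 1e-05°.
North–south component: 1e-05° × 111000 = 1.11 m.
Longitude error → 1e-05 × 111000 × cos 45.6608° = 1e-05 × 111000 × 0.6989 ≈ 0.775784 m.
The two errors are perpendicular, so the maximum displacement is √(1.11² + 0.775784²) ≈ 1.35423 m.

1 meters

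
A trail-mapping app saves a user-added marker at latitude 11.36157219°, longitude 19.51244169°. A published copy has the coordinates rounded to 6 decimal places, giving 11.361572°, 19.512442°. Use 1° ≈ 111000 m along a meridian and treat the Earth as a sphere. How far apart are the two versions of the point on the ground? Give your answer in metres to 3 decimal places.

The latitude changed by +0.00000019° and the longitude by -0.00000031°.
N–S: 0.00000019° × 111000 m/° = 0.02109 m.
E–W at 11.3616°: -0.00000031° × 111000 × cos 11.3616° = -0.00000031 × 111000 × 0.9804 ≈ -0.0337357 m.
Distance: √(0.02109² + 0.0337357²) ≈ 0.0397855 m.

0.040 metres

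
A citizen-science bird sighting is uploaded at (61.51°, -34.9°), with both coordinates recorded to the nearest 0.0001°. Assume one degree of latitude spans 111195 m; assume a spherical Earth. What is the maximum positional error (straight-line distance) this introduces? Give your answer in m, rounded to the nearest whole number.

Rounding to 4 decimal places leaves each coordinate within ±5e-05° of the true value.
North–south component: 5e-05° × 111195 = 5.55975 m.
Longitude error → 5e-05 × 111195 × cos 61.51° = 5e-05 × 111195 × 0.4770 ≈ 2.65203 m.
Worst case both components are at the extreme and orthogonal: √(5.55975² + 2.65203²) ≈ 6.15988 m.

6 m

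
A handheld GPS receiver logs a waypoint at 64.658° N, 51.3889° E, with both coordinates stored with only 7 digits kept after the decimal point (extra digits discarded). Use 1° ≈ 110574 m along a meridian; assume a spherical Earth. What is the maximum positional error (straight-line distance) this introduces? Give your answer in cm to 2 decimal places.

Truncating at 7 decimal places can drop up to a full unit in the last place, so each coordinate may be off by as much as 1e-07°.
Latitude error → 1e-07 × 110574 = 0.0110574 m along the meridian.
Longitude error → 1e-07 × 110574 × cos 64.658° = 1e-07 × 110574 × 0.4280 ≈ 0.00473279 m.
Combining orthogonally: (0.0110574² + 0.00473279²)^½ ≈ 0.0120277 m.
That is 0.0120277 m = 1.2028 cm.

1.20 cm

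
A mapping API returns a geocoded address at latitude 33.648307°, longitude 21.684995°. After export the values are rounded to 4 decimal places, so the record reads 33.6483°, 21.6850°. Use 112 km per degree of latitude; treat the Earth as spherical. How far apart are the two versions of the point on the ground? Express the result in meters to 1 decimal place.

The latitude changed by +0.000007° and the longitude by -0.000005°.
N–S: 0.000007° × 112000 m/° = 0.784 m.
E–W at 33.6483°: -0.000005° × 112000 × cos 33.6483° = -0.000005 × 112000 × 0.8325 ≈ -0.466174 m.
Distance: √(0.784² + 0.466174²) ≈ 0.912126 m.

0.9 meters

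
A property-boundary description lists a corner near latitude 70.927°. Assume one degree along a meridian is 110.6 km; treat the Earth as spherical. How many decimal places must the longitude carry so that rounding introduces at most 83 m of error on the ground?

3 decimal places

At 70.927° one degree of longitude covers 110600 × cos 70.927° ≈ 110600 × 0.3268 ≈ 36141 m.
Rounding to N decimal places gives at most 0.5 × 10⁻ᴺ degrees of error, i.e. 0.5 × 10⁻ᴺ × 36141 m.
Setting 18070.5 × 10⁻ᴺ ≤ 83 gives 10ᴺ ≥ 217.7, i.e. N ≥ 2.34.
N = 2 would give 181 m (too coarse); N = 3 gives 18.1 m ≤ 83 m.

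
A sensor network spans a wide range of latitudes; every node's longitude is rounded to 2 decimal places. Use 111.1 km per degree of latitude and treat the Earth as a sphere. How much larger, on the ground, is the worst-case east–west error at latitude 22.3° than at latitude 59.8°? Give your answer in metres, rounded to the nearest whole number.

235 metres

Rounding to 2 decimal places leaves the longitude within ±0.005° of the true value.
At 22.3°: 0.005° × 111100 × cos 22.3° = 0.005 × 111100 × 0.9252 ≈ 513.95 m.
At 59.8°: 0.005° × 111100 × cos 59.8° = 0.005 × 111100 × 0.5030 ≈ 279.43 m.
So the lower-latitude error exceeds the higher by 513.95 − 279.43 = 234.53 m.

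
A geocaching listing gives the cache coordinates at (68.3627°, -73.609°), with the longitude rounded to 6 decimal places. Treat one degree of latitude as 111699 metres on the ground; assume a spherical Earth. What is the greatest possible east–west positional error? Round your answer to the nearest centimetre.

Rounding to 6 decimal places leaves the longitude within ±5e-07° of the true value.
One degree of longitude at 68.3627° is 111699 × cos 68.3627° ≈ 111699 × 0.3687 = 41186.7 m.
So at most 5e-07° × 41186.7 ≈ 0.0205934 m east–west.
That is 0.0205934 m = 2.0593 cm.

2 centimetres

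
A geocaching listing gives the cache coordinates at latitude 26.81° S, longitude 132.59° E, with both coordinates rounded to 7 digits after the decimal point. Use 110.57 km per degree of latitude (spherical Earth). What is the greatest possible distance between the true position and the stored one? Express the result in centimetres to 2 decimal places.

Rounding to 7 decimal places leaves each coordinate within ±5e-08° of the true value.
N–S: 5e-08° × 110570 m/° = 0.0055285 m.
E–W at 26.81°: 5e-08° × 110570 × cos 26.81° = 5e-08 × 110570 × 0.8925 ≈ 0.00493423 m.
The two errors are perpendicular, so the maximum displacement is √(0.0055285² + 0.00493423²) ≈ 0.00741019 m.
That is 0.00741019 m = 0.74102 cm.

0.74 centimetres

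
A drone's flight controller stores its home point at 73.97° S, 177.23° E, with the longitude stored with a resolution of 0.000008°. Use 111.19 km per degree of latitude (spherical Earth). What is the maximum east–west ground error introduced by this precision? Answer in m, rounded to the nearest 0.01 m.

With a 0.000008° grid the true value lies within half a step, ±0.000008°/2 = ±4e-06°, of the stored one.
At latitude 73.97° a degree of longitude spans 111190 m × cos 73.97° = 111190 × 0.2761 ≈ 30704.1 m.
Maximum E–W displacement: 4e-06 × 30704.1 = 0.122816 m.

0.12 m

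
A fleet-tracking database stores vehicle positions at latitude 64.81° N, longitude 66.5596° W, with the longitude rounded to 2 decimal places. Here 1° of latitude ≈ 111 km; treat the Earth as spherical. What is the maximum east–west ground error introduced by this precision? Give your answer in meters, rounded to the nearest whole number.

236 meters

Rounding to 2 decimal places leaves the longitude within ±0.005° of the true value.
One degree of longitude at 64.81° is 111000 × cos 64.81° ≈ 111000 × 0.4256 = 47244 m.
East–west error: 0.005° × 47244 m/° ≈ 236.22 m.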